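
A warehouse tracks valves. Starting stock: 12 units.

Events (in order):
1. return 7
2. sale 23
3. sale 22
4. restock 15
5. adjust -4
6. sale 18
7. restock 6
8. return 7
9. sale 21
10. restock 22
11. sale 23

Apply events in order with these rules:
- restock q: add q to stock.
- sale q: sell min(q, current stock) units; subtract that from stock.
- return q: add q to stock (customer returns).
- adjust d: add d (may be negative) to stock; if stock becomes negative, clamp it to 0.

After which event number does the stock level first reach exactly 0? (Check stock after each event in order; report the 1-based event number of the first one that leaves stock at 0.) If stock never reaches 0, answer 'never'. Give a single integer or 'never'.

Processing events:
Start: stock = 12
  Event 1 (return 7): 12 + 7 = 19
  Event 2 (sale 23): sell min(23,19)=19. stock: 19 - 19 = 0. total_sold = 19
  Event 3 (sale 22): sell min(22,0)=0. stock: 0 - 0 = 0. total_sold = 19
  Event 4 (restock 15): 0 + 15 = 15
  Event 5 (adjust -4): 15 + -4 = 11
  Event 6 (sale 18): sell min(18,11)=11. stock: 11 - 11 = 0. total_sold = 30
  Event 7 (restock 6): 0 + 6 = 6
  Event 8 (return 7): 6 + 7 = 13
  Event 9 (sale 21): sell min(21,13)=13. stock: 13 - 13 = 0. total_sold = 43
  Event 10 (restock 22): 0 + 22 = 22
  Event 11 (sale 23): sell min(23,22)=22. stock: 22 - 22 = 0. total_sold = 65
Final: stock = 0, total_sold = 65

First zero at event 2.

Answer: 2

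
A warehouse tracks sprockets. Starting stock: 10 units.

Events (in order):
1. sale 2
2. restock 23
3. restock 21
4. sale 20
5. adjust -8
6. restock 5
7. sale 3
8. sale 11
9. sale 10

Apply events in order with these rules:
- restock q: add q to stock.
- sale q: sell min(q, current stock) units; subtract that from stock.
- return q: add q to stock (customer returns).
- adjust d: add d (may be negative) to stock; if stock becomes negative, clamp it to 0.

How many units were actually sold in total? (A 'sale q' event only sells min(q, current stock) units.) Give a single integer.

Answer: 46

Derivation:
Processing events:
Start: stock = 10
  Event 1 (sale 2): sell min(2,10)=2. stock: 10 - 2 = 8. total_sold = 2
  Event 2 (restock 23): 8 + 23 = 31
  Event 3 (restock 21): 31 + 21 = 52
  Event 4 (sale 20): sell min(20,52)=20. stock: 52 - 20 = 32. total_sold = 22
  Event 5 (adjust -8): 32 + -8 = 24
  Event 6 (restock 5): 24 + 5 = 29
  Event 7 (sale 3): sell min(3,29)=3. stock: 29 - 3 = 26. total_sold = 25
  Event 8 (sale 11): sell min(11,26)=11. stock: 26 - 11 = 15. total_sold = 36
  Event 9 (sale 10): sell min(10,15)=10. stock: 15 - 10 = 5. total_sold = 46
Final: stock = 5, total_sold = 46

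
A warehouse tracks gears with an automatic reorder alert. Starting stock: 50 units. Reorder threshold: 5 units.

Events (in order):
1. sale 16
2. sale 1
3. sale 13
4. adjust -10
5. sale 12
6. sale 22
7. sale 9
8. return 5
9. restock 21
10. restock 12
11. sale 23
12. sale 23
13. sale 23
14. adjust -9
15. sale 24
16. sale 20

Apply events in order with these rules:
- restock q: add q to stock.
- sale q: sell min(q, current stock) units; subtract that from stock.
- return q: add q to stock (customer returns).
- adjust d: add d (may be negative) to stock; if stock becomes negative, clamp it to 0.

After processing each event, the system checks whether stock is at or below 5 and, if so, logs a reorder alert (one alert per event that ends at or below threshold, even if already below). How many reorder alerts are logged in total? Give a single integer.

Processing events:
Start: stock = 50
  Event 1 (sale 16): sell min(16,50)=16. stock: 50 - 16 = 34. total_sold = 16
  Event 2 (sale 1): sell min(1,34)=1. stock: 34 - 1 = 33. total_sold = 17
  Event 3 (sale 13): sell min(13,33)=13. stock: 33 - 13 = 20. total_sold = 30
  Event 4 (adjust -10): 20 + -10 = 10
  Event 5 (sale 12): sell min(12,10)=10. stock: 10 - 10 = 0. total_sold = 40
  Event 6 (sale 22): sell min(22,0)=0. stock: 0 - 0 = 0. total_sold = 40
  Event 7 (sale 9): sell min(9,0)=0. stock: 0 - 0 = 0. total_sold = 40
  Event 8 (return 5): 0 + 5 = 5
  Event 9 (restock 21): 5 + 21 = 26
  Event 10 (restock 12): 26 + 12 = 38
  Event 11 (sale 23): sell min(23,38)=23. stock: 38 - 23 = 15. total_sold = 63
  Event 12 (sale 23): sell min(23,15)=15. stock: 15 - 15 = 0. total_sold = 78
  Event 13 (sale 23): sell min(23,0)=0. stock: 0 - 0 = 0. total_sold = 78
  Event 14 (adjust -9): 0 + -9 = 0 (clamped to 0)
  Event 15 (sale 24): sell min(24,0)=0. stock: 0 - 0 = 0. total_sold = 78
  Event 16 (sale 20): sell min(20,0)=0. stock: 0 - 0 = 0. total_sold = 78
Final: stock = 0, total_sold = 78

Checking against threshold 5:
  After event 1: stock=34 > 5
  After event 2: stock=33 > 5
  After event 3: stock=20 > 5
  After event 4: stock=10 > 5
  After event 5: stock=0 <= 5 -> ALERT
  After event 6: stock=0 <= 5 -> ALERT
  After event 7: stock=0 <= 5 -> ALERT
  After event 8: stock=5 <= 5 -> ALERT
  After event 9: stock=26 > 5
  After event 10: stock=38 > 5
  After event 11: stock=15 > 5
  After event 12: stock=0 <= 5 -> ALERT
  After event 13: stock=0 <= 5 -> ALERT
  After event 14: stock=0 <= 5 -> ALERT
  After event 15: stock=0 <= 5 -> ALERT
  After event 16: stock=0 <= 5 -> ALERT
Alert events: [5, 6, 7, 8, 12, 13, 14, 15, 16]. Count = 9

Answer: 9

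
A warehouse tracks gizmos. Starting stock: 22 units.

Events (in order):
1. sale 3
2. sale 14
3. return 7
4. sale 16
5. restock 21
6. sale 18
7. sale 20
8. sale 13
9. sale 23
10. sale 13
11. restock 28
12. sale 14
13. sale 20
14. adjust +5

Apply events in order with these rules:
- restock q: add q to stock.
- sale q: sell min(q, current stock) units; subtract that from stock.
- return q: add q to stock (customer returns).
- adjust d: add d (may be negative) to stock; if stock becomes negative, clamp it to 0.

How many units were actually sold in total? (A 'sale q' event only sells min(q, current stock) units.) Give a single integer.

Processing events:
Start: stock = 22
  Event 1 (sale 3): sell min(3,22)=3. stock: 22 - 3 = 19. total_sold = 3
  Event 2 (sale 14): sell min(14,19)=14. stock: 19 - 14 = 5. total_sold = 17
  Event 3 (return 7): 5 + 7 = 12
  Event 4 (sale 16): sell min(16,12)=12. stock: 12 - 12 = 0. total_sold = 29
  Event 5 (restock 21): 0 + 21 = 21
  Event 6 (sale 18): sell min(18,21)=18. stock: 21 - 18 = 3. total_sold = 47
  Event 7 (sale 20): sell min(20,3)=3. stock: 3 - 3 = 0. total_sold = 50
  Event 8 (sale 13): sell min(13,0)=0. stock: 0 - 0 = 0. total_sold = 50
  Event 9 (sale 23): sell min(23,0)=0. stock: 0 - 0 = 0. total_sold = 50
  Event 10 (sale 13): sell min(13,0)=0. stock: 0 - 0 = 0. total_sold = 50
  Event 11 (restock 28): 0 + 28 = 28
  Event 12 (sale 14): sell min(14,28)=14. stock: 28 - 14 = 14. total_sold = 64
  Event 13 (sale 20): sell min(20,14)=14. stock: 14 - 14 = 0. total_sold = 78
  Event 14 (adjust +5): 0 + 5 = 5
Final: stock = 5, total_sold = 78

Answer: 78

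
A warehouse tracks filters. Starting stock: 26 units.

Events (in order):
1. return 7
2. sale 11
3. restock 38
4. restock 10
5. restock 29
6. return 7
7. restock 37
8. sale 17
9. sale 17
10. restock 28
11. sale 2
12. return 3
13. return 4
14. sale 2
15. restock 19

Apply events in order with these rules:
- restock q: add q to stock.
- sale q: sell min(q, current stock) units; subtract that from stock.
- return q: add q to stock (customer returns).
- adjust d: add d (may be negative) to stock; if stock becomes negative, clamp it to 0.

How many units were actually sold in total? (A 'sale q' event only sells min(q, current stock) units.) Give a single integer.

Answer: 49

Derivation:
Processing events:
Start: stock = 26
  Event 1 (return 7): 26 + 7 = 33
  Event 2 (sale 11): sell min(11,33)=11. stock: 33 - 11 = 22. total_sold = 11
  Event 3 (restock 38): 22 + 38 = 60
  Event 4 (restock 10): 60 + 10 = 70
  Event 5 (restock 29): 70 + 29 = 99
  Event 6 (return 7): 99 + 7 = 106
  Event 7 (restock 37): 106 + 37 = 143
  Event 8 (sale 17): sell min(17,143)=17. stock: 143 - 17 = 126. total_sold = 28
  Event 9 (sale 17): sell min(17,126)=17. stock: 126 - 17 = 109. total_sold = 45
  Event 10 (restock 28): 109 + 28 = 137
  Event 11 (sale 2): sell min(2,137)=2. stock: 137 - 2 = 135. total_sold = 47
  Event 12 (return 3): 135 + 3 = 138
  Event 13 (return 4): 138 + 4 = 142
  Event 14 (sale 2): sell min(2,142)=2. stock: 142 - 2 = 140. total_sold = 49
  Event 15 (restock 19): 140 + 19 = 159
Final: stock = 159, total_sold = 49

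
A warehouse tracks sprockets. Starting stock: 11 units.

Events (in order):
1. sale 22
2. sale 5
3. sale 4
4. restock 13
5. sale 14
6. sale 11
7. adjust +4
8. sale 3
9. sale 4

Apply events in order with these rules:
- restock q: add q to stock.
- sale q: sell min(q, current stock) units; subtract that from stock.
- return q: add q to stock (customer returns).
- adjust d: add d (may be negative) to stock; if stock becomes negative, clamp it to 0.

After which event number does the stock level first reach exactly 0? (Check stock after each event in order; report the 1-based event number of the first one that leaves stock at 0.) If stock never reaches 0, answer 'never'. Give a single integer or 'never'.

Processing events:
Start: stock = 11
  Event 1 (sale 22): sell min(22,11)=11. stock: 11 - 11 = 0. total_sold = 11
  Event 2 (sale 5): sell min(5,0)=0. stock: 0 - 0 = 0. total_sold = 11
  Event 3 (sale 4): sell min(4,0)=0. stock: 0 - 0 = 0. total_sold = 11
  Event 4 (restock 13): 0 + 13 = 13
  Event 5 (sale 14): sell min(14,13)=13. stock: 13 - 13 = 0. total_sold = 24
  Event 6 (sale 11): sell min(11,0)=0. stock: 0 - 0 = 0. total_sold = 24
  Event 7 (adjust +4): 0 + 4 = 4
  Event 8 (sale 3): sell min(3,4)=3. stock: 4 - 3 = 1. total_sold = 27
  Event 9 (sale 4): sell min(4,1)=1. stock: 1 - 1 = 0. total_sold = 28
Final: stock = 0, total_sold = 28

First zero at event 1.

Answer: 1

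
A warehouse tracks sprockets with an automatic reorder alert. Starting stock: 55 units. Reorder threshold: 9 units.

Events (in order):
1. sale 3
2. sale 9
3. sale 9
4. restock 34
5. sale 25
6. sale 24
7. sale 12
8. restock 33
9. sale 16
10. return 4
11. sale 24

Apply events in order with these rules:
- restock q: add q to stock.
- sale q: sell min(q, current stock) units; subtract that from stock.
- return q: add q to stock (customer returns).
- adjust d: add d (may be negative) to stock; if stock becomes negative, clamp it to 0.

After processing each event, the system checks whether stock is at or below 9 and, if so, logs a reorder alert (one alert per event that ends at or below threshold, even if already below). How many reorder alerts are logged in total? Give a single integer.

Processing events:
Start: stock = 55
  Event 1 (sale 3): sell min(3,55)=3. stock: 55 - 3 = 52. total_sold = 3
  Event 2 (sale 9): sell min(9,52)=9. stock: 52 - 9 = 43. total_sold = 12
  Event 3 (sale 9): sell min(9,43)=9. stock: 43 - 9 = 34. total_sold = 21
  Event 4 (restock 34): 34 + 34 = 68
  Event 5 (sale 25): sell min(25,68)=25. stock: 68 - 25 = 43. total_sold = 46
  Event 6 (sale 24): sell min(24,43)=24. stock: 43 - 24 = 19. total_sold = 70
  Event 7 (sale 12): sell min(12,19)=12. stock: 19 - 12 = 7. total_sold = 82
  Event 8 (restock 33): 7 + 33 = 40
  Event 9 (sale 16): sell min(16,40)=16. stock: 40 - 16 = 24. total_sold = 98
  Event 10 (return 4): 24 + 4 = 28
  Event 11 (sale 24): sell min(24,28)=24. stock: 28 - 24 = 4. total_sold = 122
Final: stock = 4, total_sold = 122

Checking against threshold 9:
  After event 1: stock=52 > 9
  After event 2: stock=43 > 9
  After event 3: stock=34 > 9
  After event 4: stock=68 > 9
  After event 5: stock=43 > 9
  After event 6: stock=19 > 9
  After event 7: stock=7 <= 9 -> ALERT
  After event 8: stock=40 > 9
  After event 9: stock=24 > 9
  After event 10: stock=28 > 9
  After event 11: stock=4 <= 9 -> ALERT
Alert events: [7, 11]. Count = 2

Answer: 2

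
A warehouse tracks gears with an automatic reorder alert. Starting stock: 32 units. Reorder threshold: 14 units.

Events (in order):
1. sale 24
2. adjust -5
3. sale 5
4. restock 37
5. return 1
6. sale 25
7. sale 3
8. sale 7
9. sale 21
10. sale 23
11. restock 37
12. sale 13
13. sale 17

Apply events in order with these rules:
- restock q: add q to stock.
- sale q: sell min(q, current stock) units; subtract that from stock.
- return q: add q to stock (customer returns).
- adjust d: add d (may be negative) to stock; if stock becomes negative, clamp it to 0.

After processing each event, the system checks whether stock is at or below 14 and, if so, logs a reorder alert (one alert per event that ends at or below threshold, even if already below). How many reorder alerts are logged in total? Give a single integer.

Answer: 9

Derivation:
Processing events:
Start: stock = 32
  Event 1 (sale 24): sell min(24,32)=24. stock: 32 - 24 = 8. total_sold = 24
  Event 2 (adjust -5): 8 + -5 = 3
  Event 3 (sale 5): sell min(5,3)=3. stock: 3 - 3 = 0. total_sold = 27
  Event 4 (restock 37): 0 + 37 = 37
  Event 5 (return 1): 37 + 1 = 38
  Event 6 (sale 25): sell min(25,38)=25. stock: 38 - 25 = 13. total_sold = 52
  Event 7 (sale 3): sell min(3,13)=3. stock: 13 - 3 = 10. total_sold = 55
  Event 8 (sale 7): sell min(7,10)=7. stock: 10 - 7 = 3. total_sold = 62
  Event 9 (sale 21): sell min(21,3)=3. stock: 3 - 3 = 0. total_sold = 65
  Event 10 (sale 23): sell min(23,0)=0. stock: 0 - 0 = 0. total_sold = 65
  Event 11 (restock 37): 0 + 37 = 37
  Event 12 (sale 13): sell min(13,37)=13. stock: 37 - 13 = 24. total_sold = 78
  Event 13 (sale 17): sell min(17,24)=17. stock: 24 - 17 = 7. total_sold = 95
Final: stock = 7, total_sold = 95

Checking against threshold 14:
  After event 1: stock=8 <= 14 -> ALERT
  After event 2: stock=3 <= 14 -> ALERT
  After event 3: stock=0 <= 14 -> ALERT
  After event 4: stock=37 > 14
  After event 5: stock=38 > 14
  After event 6: stock=13 <= 14 -> ALERT
  After event 7: stock=10 <= 14 -> ALERT
  After event 8: stock=3 <= 14 -> ALERT
  After event 9: stock=0 <= 14 -> ALERT
  After event 10: stock=0 <= 14 -> ALERT
  After event 11: stock=37 > 14
  After event 12: stock=24 > 14
  After event 13: stock=7 <= 14 -> ALERT
Alert events: [1, 2, 3, 6, 7, 8, 9, 10, 13]. Count = 9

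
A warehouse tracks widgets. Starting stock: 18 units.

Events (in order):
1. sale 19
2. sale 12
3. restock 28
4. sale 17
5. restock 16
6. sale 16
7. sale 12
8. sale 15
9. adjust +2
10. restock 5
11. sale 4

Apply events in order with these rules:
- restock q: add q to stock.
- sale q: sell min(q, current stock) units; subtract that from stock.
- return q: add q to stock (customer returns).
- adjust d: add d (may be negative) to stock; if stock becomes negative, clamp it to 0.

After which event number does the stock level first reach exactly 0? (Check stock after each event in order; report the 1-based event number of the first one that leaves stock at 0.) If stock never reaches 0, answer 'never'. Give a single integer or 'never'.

Processing events:
Start: stock = 18
  Event 1 (sale 19): sell min(19,18)=18. stock: 18 - 18 = 0. total_sold = 18
  Event 2 (sale 12): sell min(12,0)=0. stock: 0 - 0 = 0. total_sold = 18
  Event 3 (restock 28): 0 + 28 = 28
  Event 4 (sale 17): sell min(17,28)=17. stock: 28 - 17 = 11. total_sold = 35
  Event 5 (restock 16): 11 + 16 = 27
  Event 6 (sale 16): sell min(16,27)=16. stock: 27 - 16 = 11. total_sold = 51
  Event 7 (sale 12): sell min(12,11)=11. stock: 11 - 11 = 0. total_sold = 62
  Event 8 (sale 15): sell min(15,0)=0. stock: 0 - 0 = 0. total_sold = 62
  Event 9 (adjust +2): 0 + 2 = 2
  Event 10 (restock 5): 2 + 5 = 7
  Event 11 (sale 4): sell min(4,7)=4. stock: 7 - 4 = 3. total_sold = 66
Final: stock = 3, total_sold = 66

First zero at event 1.

Answer: 1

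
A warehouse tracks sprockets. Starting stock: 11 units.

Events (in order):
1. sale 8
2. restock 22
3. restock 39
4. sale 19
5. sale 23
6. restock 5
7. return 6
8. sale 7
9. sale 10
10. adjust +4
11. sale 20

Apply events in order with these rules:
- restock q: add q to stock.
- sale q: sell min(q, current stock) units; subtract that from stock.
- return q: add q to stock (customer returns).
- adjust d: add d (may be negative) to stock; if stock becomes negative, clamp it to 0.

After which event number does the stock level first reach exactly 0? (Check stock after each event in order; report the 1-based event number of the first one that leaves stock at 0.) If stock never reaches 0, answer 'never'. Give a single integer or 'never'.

Answer: 11

Derivation:
Processing events:
Start: stock = 11
  Event 1 (sale 8): sell min(8,11)=8. stock: 11 - 8 = 3. total_sold = 8
  Event 2 (restock 22): 3 + 22 = 25
  Event 3 (restock 39): 25 + 39 = 64
  Event 4 (sale 19): sell min(19,64)=19. stock: 64 - 19 = 45. total_sold = 27
  Event 5 (sale 23): sell min(23,45)=23. stock: 45 - 23 = 22. total_sold = 50
  Event 6 (restock 5): 22 + 5 = 27
  Event 7 (return 6): 27 + 6 = 33
  Event 8 (sale 7): sell min(7,33)=7. stock: 33 - 7 = 26. total_sold = 57
  Event 9 (sale 10): sell min(10,26)=10. stock: 26 - 10 = 16. total_sold = 67
  Event 10 (adjust +4): 16 + 4 = 20
  Event 11 (sale 20): sell min(20,20)=20. stock: 20 - 20 = 0. total_sold = 87
Final: stock = 0, total_sold = 87

First zero at event 11.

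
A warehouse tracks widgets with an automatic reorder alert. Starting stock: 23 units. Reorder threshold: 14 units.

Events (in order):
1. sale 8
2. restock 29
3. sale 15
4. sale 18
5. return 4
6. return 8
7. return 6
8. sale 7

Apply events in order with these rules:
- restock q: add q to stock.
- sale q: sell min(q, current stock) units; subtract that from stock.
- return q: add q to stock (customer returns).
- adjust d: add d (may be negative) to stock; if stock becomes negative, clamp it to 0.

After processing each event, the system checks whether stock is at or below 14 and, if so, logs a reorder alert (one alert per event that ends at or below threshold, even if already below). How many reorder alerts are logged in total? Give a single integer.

Processing events:
Start: stock = 23
  Event 1 (sale 8): sell min(8,23)=8. stock: 23 - 8 = 15. total_sold = 8
  Event 2 (restock 29): 15 + 29 = 44
  Event 3 (sale 15): sell min(15,44)=15. stock: 44 - 15 = 29. total_sold = 23
  Event 4 (sale 18): sell min(18,29)=18. stock: 29 - 18 = 11. total_sold = 41
  Event 5 (return 4): 11 + 4 = 15
  Event 6 (return 8): 15 + 8 = 23
  Event 7 (return 6): 23 + 6 = 29
  Event 8 (sale 7): sell min(7,29)=7. stock: 29 - 7 = 22. total_sold = 48
Final: stock = 22, total_sold = 48

Checking against threshold 14:
  After event 1: stock=15 > 14
  After event 2: stock=44 > 14
  After event 3: stock=29 > 14
  After event 4: stock=11 <= 14 -> ALERT
  After event 5: stock=15 > 14
  After event 6: stock=23 > 14
  After event 7: stock=29 > 14
  After event 8: stock=22 > 14
Alert events: [4]. Count = 1

Answer: 1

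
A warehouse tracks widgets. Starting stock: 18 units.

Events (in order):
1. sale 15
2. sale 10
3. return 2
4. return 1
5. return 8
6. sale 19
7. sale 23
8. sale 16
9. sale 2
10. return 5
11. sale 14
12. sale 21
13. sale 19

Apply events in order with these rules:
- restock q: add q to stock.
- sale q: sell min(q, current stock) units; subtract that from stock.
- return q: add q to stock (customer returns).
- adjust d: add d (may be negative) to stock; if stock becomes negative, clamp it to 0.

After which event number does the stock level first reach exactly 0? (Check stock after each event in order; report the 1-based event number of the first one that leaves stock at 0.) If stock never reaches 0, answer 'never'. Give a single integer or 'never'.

Processing events:
Start: stock = 18
  Event 1 (sale 15): sell min(15,18)=15. stock: 18 - 15 = 3. total_sold = 15
  Event 2 (sale 10): sell min(10,3)=3. stock: 3 - 3 = 0. total_sold = 18
  Event 3 (return 2): 0 + 2 = 2
  Event 4 (return 1): 2 + 1 = 3
  Event 5 (return 8): 3 + 8 = 11
  Event 6 (sale 19): sell min(19,11)=11. stock: 11 - 11 = 0. total_sold = 29
  Event 7 (sale 23): sell min(23,0)=0. stock: 0 - 0 = 0. total_sold = 29
  Event 8 (sale 16): sell min(16,0)=0. stock: 0 - 0 = 0. total_sold = 29
  Event 9 (sale 2): sell min(2,0)=0. stock: 0 - 0 = 0. total_sold = 29
  Event 10 (return 5): 0 + 5 = 5
  Event 11 (sale 14): sell min(14,5)=5. stock: 5 - 5 = 0. total_sold = 34
  Event 12 (sale 21): sell min(21,0)=0. stock: 0 - 0 = 0. total_sold = 34
  Event 13 (sale 19): sell min(19,0)=0. stock: 0 - 0 = 0. total_sold = 34
Final: stock = 0, total_sold = 34

First zero at event 2.

Answer: 2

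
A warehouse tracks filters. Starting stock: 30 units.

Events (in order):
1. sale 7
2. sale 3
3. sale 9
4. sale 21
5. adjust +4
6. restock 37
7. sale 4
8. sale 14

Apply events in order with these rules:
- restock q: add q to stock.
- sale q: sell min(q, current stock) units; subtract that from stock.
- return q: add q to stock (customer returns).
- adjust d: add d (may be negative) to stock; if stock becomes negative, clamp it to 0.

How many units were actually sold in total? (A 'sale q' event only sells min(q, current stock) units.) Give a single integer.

Processing events:
Start: stock = 30
  Event 1 (sale 7): sell min(7,30)=7. stock: 30 - 7 = 23. total_sold = 7
  Event 2 (sale 3): sell min(3,23)=3. stock: 23 - 3 = 20. total_sold = 10
  Event 3 (sale 9): sell min(9,20)=9. stock: 20 - 9 = 11. total_sold = 19
  Event 4 (sale 21): sell min(21,11)=11. stock: 11 - 11 = 0. total_sold = 30
  Event 5 (adjust +4): 0 + 4 = 4
  Event 6 (restock 37): 4 + 37 = 41
  Event 7 (sale 4): sell min(4,41)=4. stock: 41 - 4 = 37. total_sold = 34
  Event 8 (sale 14): sell min(14,37)=14. stock: 37 - 14 = 23. total_sold = 48
Final: stock = 23, total_sold = 48

Answer: 48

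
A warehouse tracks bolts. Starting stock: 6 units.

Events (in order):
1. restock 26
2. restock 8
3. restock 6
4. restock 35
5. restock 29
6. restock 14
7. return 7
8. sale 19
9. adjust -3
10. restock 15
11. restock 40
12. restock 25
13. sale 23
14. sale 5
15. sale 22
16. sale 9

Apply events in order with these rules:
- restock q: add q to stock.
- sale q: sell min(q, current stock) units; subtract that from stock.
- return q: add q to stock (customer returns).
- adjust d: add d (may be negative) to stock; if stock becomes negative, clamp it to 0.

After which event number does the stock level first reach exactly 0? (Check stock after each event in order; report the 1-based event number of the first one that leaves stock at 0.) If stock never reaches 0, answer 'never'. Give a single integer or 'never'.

Answer: never

Derivation:
Processing events:
Start: stock = 6
  Event 1 (restock 26): 6 + 26 = 32
  Event 2 (restock 8): 32 + 8 = 40
  Event 3 (restock 6): 40 + 6 = 46
  Event 4 (restock 35): 46 + 35 = 81
  Event 5 (restock 29): 81 + 29 = 110
  Event 6 (restock 14): 110 + 14 = 124
  Event 7 (return 7): 124 + 7 = 131
  Event 8 (sale 19): sell min(19,131)=19. stock: 131 - 19 = 112. total_sold = 19
  Event 9 (adjust -3): 112 + -3 = 109
  Event 10 (restock 15): 109 + 15 = 124
  Event 11 (restock 40): 124 + 40 = 164
  Event 12 (restock 25): 164 + 25 = 189
  Event 13 (sale 23): sell min(23,189)=23. stock: 189 - 23 = 166. total_sold = 42
  Event 14 (sale 5): sell min(5,166)=5. stock: 166 - 5 = 161. total_sold = 47
  Event 15 (sale 22): sell min(22,161)=22. stock: 161 - 22 = 139. total_sold = 69
  Event 16 (sale 9): sell min(9,139)=9. stock: 139 - 9 = 130. total_sold = 78
Final: stock = 130, total_sold = 78

Stock never reaches 0.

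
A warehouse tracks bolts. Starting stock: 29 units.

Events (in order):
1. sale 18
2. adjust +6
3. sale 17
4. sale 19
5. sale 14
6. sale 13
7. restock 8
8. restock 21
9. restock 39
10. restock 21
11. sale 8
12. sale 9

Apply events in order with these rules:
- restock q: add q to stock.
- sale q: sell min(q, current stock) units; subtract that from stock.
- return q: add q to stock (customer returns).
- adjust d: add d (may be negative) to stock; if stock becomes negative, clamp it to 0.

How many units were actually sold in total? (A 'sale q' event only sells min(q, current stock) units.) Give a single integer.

Processing events:
Start: stock = 29
  Event 1 (sale 18): sell min(18,29)=18. stock: 29 - 18 = 11. total_sold = 18
  Event 2 (adjust +6): 11 + 6 = 17
  Event 3 (sale 17): sell min(17,17)=17. stock: 17 - 17 = 0. total_sold = 35
  Event 4 (sale 19): sell min(19,0)=0. stock: 0 - 0 = 0. total_sold = 35
  Event 5 (sale 14): sell min(14,0)=0. stock: 0 - 0 = 0. total_sold = 35
  Event 6 (sale 13): sell min(13,0)=0. stock: 0 - 0 = 0. total_sold = 35
  Event 7 (restock 8): 0 + 8 = 8
  Event 8 (restock 21): 8 + 21 = 29
  Event 9 (restock 39): 29 + 39 = 68
  Event 10 (restock 21): 68 + 21 = 89
  Event 11 (sale 8): sell min(8,89)=8. stock: 89 - 8 = 81. total_sold = 43
  Event 12 (sale 9): sell min(9,81)=9. stock: 81 - 9 = 72. total_sold = 52
Final: stock = 72, total_sold = 52

Answer: 52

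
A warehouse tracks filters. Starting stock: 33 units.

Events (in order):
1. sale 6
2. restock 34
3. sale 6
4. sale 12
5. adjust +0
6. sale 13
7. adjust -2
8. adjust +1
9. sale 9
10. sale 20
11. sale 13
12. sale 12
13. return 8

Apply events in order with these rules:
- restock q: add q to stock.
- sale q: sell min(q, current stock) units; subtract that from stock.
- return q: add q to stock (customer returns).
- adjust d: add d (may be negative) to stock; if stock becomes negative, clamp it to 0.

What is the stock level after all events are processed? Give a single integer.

Answer: 8

Derivation:
Processing events:
Start: stock = 33
  Event 1 (sale 6): sell min(6,33)=6. stock: 33 - 6 = 27. total_sold = 6
  Event 2 (restock 34): 27 + 34 = 61
  Event 3 (sale 6): sell min(6,61)=6. stock: 61 - 6 = 55. total_sold = 12
  Event 4 (sale 12): sell min(12,55)=12. stock: 55 - 12 = 43. total_sold = 24
  Event 5 (adjust +0): 43 + 0 = 43
  Event 6 (sale 13): sell min(13,43)=13. stock: 43 - 13 = 30. total_sold = 37
  Event 7 (adjust -2): 30 + -2 = 28
  Event 8 (adjust +1): 28 + 1 = 29
  Event 9 (sale 9): sell min(9,29)=9. stock: 29 - 9 = 20. total_sold = 46
  Event 10 (sale 20): sell min(20,20)=20. stock: 20 - 20 = 0. total_sold = 66
  Event 11 (sale 13): sell min(13,0)=0. stock: 0 - 0 = 0. total_sold = 66
  Event 12 (sale 12): sell min(12,0)=0. stock: 0 - 0 = 0. total_sold = 66
  Event 13 (return 8): 0 + 8 = 8
Final: stock = 8, total_sold = 66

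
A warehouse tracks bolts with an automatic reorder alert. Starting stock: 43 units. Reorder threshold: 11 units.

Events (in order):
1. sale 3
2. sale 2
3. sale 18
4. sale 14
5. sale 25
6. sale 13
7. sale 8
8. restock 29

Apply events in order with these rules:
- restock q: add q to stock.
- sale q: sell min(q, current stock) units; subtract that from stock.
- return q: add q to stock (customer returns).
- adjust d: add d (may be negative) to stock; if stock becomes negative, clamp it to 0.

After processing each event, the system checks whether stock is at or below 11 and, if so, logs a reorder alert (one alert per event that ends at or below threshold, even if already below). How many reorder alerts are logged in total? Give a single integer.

Answer: 4

Derivation:
Processing events:
Start: stock = 43
  Event 1 (sale 3): sell min(3,43)=3. stock: 43 - 3 = 40. total_sold = 3
  Event 2 (sale 2): sell min(2,40)=2. stock: 40 - 2 = 38. total_sold = 5
  Event 3 (sale 18): sell min(18,38)=18. stock: 38 - 18 = 20. total_sold = 23
  Event 4 (sale 14): sell min(14,20)=14. stock: 20 - 14 = 6. total_sold = 37
  Event 5 (sale 25): sell min(25,6)=6. stock: 6 - 6 = 0. total_sold = 43
  Event 6 (sale 13): sell min(13,0)=0. stock: 0 - 0 = 0. total_sold = 43
  Event 7 (sale 8): sell min(8,0)=0. stock: 0 - 0 = 0. total_sold = 43
  Event 8 (restock 29): 0 + 29 = 29
Final: stock = 29, total_sold = 43

Checking against threshold 11:
  After event 1: stock=40 > 11
  After event 2: stock=38 > 11
  After event 3: stock=20 > 11
  After event 4: stock=6 <= 11 -> ALERT
  After event 5: stock=0 <= 11 -> ALERT
  After event 6: stock=0 <= 11 -> ALERT
  After event 7: stock=0 <= 11 -> ALERT
  After event 8: stock=29 > 11
Alert events: [4, 5, 6, 7]. Count = 4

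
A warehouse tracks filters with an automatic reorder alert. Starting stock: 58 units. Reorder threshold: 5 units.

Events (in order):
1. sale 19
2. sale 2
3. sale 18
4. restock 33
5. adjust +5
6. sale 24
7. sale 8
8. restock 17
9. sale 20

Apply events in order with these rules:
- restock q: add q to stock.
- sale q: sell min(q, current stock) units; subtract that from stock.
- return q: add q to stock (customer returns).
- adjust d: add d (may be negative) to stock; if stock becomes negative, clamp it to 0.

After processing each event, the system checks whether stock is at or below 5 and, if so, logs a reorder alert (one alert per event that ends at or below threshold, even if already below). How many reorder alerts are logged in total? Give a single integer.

Answer: 0

Derivation:
Processing events:
Start: stock = 58
  Event 1 (sale 19): sell min(19,58)=19. stock: 58 - 19 = 39. total_sold = 19
  Event 2 (sale 2): sell min(2,39)=2. stock: 39 - 2 = 37. total_sold = 21
  Event 3 (sale 18): sell min(18,37)=18. stock: 37 - 18 = 19. total_sold = 39
  Event 4 (restock 33): 19 + 33 = 52
  Event 5 (adjust +5): 52 + 5 = 57
  Event 6 (sale 24): sell min(24,57)=24. stock: 57 - 24 = 33. total_sold = 63
  Event 7 (sale 8): sell min(8,33)=8. stock: 33 - 8 = 25. total_sold = 71
  Event 8 (restock 17): 25 + 17 = 42
  Event 9 (sale 20): sell min(20,42)=20. stock: 42 - 20 = 22. total_sold = 91
Final: stock = 22, total_sold = 91

Checking against threshold 5:
  After event 1: stock=39 > 5
  After event 2: stock=37 > 5
  After event 3: stock=19 > 5
  After event 4: stock=52 > 5
  After event 5: stock=57 > 5
  After event 6: stock=33 > 5
  After event 7: stock=25 > 5
  After event 8: stock=42 > 5
  After event 9: stock=22 > 5
Alert events: []. Count = 0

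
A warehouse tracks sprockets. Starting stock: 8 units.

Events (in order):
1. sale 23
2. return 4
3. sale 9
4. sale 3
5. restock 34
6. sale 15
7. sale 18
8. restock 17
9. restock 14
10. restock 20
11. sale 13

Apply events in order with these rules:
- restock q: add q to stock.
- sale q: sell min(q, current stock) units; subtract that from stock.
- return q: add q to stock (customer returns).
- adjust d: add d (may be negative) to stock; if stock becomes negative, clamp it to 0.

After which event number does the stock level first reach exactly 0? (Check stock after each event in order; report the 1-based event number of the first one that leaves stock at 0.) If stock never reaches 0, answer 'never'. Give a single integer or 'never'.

Answer: 1

Derivation:
Processing events:
Start: stock = 8
  Event 1 (sale 23): sell min(23,8)=8. stock: 8 - 8 = 0. total_sold = 8
  Event 2 (return 4): 0 + 4 = 4
  Event 3 (sale 9): sell min(9,4)=4. stock: 4 - 4 = 0. total_sold = 12
  Event 4 (sale 3): sell min(3,0)=0. stock: 0 - 0 = 0. total_sold = 12
  Event 5 (restock 34): 0 + 34 = 34
  Event 6 (sale 15): sell min(15,34)=15. stock: 34 - 15 = 19. total_sold = 27
  Event 7 (sale 18): sell min(18,19)=18. stock: 19 - 18 = 1. total_sold = 45
  Event 8 (restock 17): 1 + 17 = 18
  Event 9 (restock 14): 18 + 14 = 32
  Event 10 (restock 20): 32 + 20 = 52
  Event 11 (sale 13): sell min(13,52)=13. stock: 52 - 13 = 39. total_sold = 58
Final: stock = 39, total_sold = 58

First zero at event 1.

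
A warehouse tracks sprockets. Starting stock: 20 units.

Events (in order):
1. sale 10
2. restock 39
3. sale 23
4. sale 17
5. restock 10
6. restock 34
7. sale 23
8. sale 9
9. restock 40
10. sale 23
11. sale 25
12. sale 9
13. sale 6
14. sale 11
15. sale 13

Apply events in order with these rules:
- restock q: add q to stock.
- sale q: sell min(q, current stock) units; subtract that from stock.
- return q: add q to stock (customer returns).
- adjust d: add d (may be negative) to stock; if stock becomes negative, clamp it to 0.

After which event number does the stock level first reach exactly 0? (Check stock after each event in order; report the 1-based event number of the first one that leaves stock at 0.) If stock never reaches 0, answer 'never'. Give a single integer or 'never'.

Processing events:
Start: stock = 20
  Event 1 (sale 10): sell min(10,20)=10. stock: 20 - 10 = 10. total_sold = 10
  Event 2 (restock 39): 10 + 39 = 49
  Event 3 (sale 23): sell min(23,49)=23. stock: 49 - 23 = 26. total_sold = 33
  Event 4 (sale 17): sell min(17,26)=17. stock: 26 - 17 = 9. total_sold = 50
  Event 5 (restock 10): 9 + 10 = 19
  Event 6 (restock 34): 19 + 34 = 53
  Event 7 (sale 23): sell min(23,53)=23. stock: 53 - 23 = 30. total_sold = 73
  Event 8 (sale 9): sell min(9,30)=9. stock: 30 - 9 = 21. total_sold = 82
  Event 9 (restock 40): 21 + 40 = 61
  Event 10 (sale 23): sell min(23,61)=23. stock: 61 - 23 = 38. total_sold = 105
  Event 11 (sale 25): sell min(25,38)=25. stock: 38 - 25 = 13. total_sold = 130
  Event 12 (sale 9): sell min(9,13)=9. stock: 13 - 9 = 4. total_sold = 139
  Event 13 (sale 6): sell min(6,4)=4. stock: 4 - 4 = 0. total_sold = 143
  Event 14 (sale 11): sell min(11,0)=0. stock: 0 - 0 = 0. total_sold = 143
  Event 15 (sale 13): sell min(13,0)=0. stock: 0 - 0 = 0. total_sold = 143
Final: stock = 0, total_sold = 143

First zero at event 13.

Answer: 13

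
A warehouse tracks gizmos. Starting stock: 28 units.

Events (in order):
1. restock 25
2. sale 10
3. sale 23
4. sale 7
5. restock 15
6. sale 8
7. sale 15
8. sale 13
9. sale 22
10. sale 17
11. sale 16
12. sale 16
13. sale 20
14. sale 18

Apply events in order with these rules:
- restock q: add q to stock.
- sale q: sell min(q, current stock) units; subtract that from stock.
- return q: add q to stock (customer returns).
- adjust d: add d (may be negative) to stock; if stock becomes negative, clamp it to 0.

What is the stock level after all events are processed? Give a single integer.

Processing events:
Start: stock = 28
  Event 1 (restock 25): 28 + 25 = 53
  Event 2 (sale 10): sell min(10,53)=10. stock: 53 - 10 = 43. total_sold = 10
  Event 3 (sale 23): sell min(23,43)=23. stock: 43 - 23 = 20. total_sold = 33
  Event 4 (sale 7): sell min(7,20)=7. stock: 20 - 7 = 13. total_sold = 40
  Event 5 (restock 15): 13 + 15 = 28
  Event 6 (sale 8): sell min(8,28)=8. stock: 28 - 8 = 20. total_sold = 48
  Event 7 (sale 15): sell min(15,20)=15. stock: 20 - 15 = 5. total_sold = 63
  Event 8 (sale 13): sell min(13,5)=5. stock: 5 - 5 = 0. total_sold = 68
  Event 9 (sale 22): sell min(22,0)=0. stock: 0 - 0 = 0. total_sold = 68
  Event 10 (sale 17): sell min(17,0)=0. stock: 0 - 0 = 0. total_sold = 68
  Event 11 (sale 16): sell min(16,0)=0. stock: 0 - 0 = 0. total_sold = 68
  Event 12 (sale 16): sell min(16,0)=0. stock: 0 - 0 = 0. total_sold = 68
  Event 13 (sale 20): sell min(20,0)=0. stock: 0 - 0 = 0. total_sold = 68
  Event 14 (sale 18): sell min(18,0)=0. stock: 0 - 0 = 0. total_sold = 68
Final: stock = 0, total_sold = 68

Answer: 0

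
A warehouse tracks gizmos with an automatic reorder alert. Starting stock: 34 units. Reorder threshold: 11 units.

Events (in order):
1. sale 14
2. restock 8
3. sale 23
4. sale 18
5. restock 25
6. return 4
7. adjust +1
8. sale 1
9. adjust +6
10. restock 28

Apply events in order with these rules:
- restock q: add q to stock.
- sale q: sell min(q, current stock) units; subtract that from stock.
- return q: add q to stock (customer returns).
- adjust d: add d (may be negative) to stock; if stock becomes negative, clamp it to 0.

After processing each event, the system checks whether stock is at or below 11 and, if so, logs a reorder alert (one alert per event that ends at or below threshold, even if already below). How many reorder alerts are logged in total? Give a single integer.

Processing events:
Start: stock = 34
  Event 1 (sale 14): sell min(14,34)=14. stock: 34 - 14 = 20. total_sold = 14
  Event 2 (restock 8): 20 + 8 = 28
  Event 3 (sale 23): sell min(23,28)=23. stock: 28 - 23 = 5. total_sold = 37
  Event 4 (sale 18): sell min(18,5)=5. stock: 5 - 5 = 0. total_sold = 42
  Event 5 (restock 25): 0 + 25 = 25
  Event 6 (return 4): 25 + 4 = 29
  Event 7 (adjust +1): 29 + 1 = 30
  Event 8 (sale 1): sell min(1,30)=1. stock: 30 - 1 = 29. total_sold = 43
  Event 9 (adjust +6): 29 + 6 = 35
  Event 10 (restock 28): 35 + 28 = 63
Final: stock = 63, total_sold = 43

Checking against threshold 11:
  After event 1: stock=20 > 11
  After event 2: stock=28 > 11
  After event 3: stock=5 <= 11 -> ALERT
  After event 4: stock=0 <= 11 -> ALERT
  After event 5: stock=25 > 11
  After event 6: stock=29 > 11
  After event 7: stock=30 > 11
  After event 8: stock=29 > 11
  After event 9: stock=35 > 11
  After event 10: stock=63 > 11
Alert events: [3, 4]. Count = 2

Answer: 2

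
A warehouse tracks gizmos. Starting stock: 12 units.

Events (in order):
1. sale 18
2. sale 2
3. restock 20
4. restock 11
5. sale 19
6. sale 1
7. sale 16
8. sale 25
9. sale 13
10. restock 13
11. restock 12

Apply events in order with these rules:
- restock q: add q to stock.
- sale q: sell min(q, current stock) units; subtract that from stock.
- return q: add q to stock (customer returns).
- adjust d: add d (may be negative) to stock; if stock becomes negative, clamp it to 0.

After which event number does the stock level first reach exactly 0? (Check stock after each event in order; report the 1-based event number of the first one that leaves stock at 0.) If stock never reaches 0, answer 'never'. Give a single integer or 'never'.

Processing events:
Start: stock = 12
  Event 1 (sale 18): sell min(18,12)=12. stock: 12 - 12 = 0. total_sold = 12
  Event 2 (sale 2): sell min(2,0)=0. stock: 0 - 0 = 0. total_sold = 12
  Event 3 (restock 20): 0 + 20 = 20
  Event 4 (restock 11): 20 + 11 = 31
  Event 5 (sale 19): sell min(19,31)=19. stock: 31 - 19 = 12. total_sold = 31
  Event 6 (sale 1): sell min(1,12)=1. stock: 12 - 1 = 11. total_sold = 32
  Event 7 (sale 16): sell min(16,11)=11. stock: 11 - 11 = 0. total_sold = 43
  Event 8 (sale 25): sell min(25,0)=0. stock: 0 - 0 = 0. total_sold = 43
  Event 9 (sale 13): sell min(13,0)=0. stock: 0 - 0 = 0. total_sold = 43
  Event 10 (restock 13): 0 + 13 = 13
  Event 11 (restock 12): 13 + 12 = 25
Final: stock = 25, total_sold = 43

First zero at event 1.

Answer: 1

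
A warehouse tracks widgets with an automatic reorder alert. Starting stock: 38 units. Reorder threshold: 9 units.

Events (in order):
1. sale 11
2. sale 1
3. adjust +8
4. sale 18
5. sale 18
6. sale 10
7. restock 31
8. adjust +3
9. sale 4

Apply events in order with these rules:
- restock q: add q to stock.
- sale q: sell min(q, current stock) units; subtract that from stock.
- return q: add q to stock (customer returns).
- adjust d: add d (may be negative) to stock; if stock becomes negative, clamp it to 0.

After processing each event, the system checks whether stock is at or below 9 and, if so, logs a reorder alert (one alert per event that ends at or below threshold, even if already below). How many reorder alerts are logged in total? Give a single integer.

Processing events:
Start: stock = 38
  Event 1 (sale 11): sell min(11,38)=11. stock: 38 - 11 = 27. total_sold = 11
  Event 2 (sale 1): sell min(1,27)=1. stock: 27 - 1 = 26. total_sold = 12
  Event 3 (adjust +8): 26 + 8 = 34
  Event 4 (sale 18): sell min(18,34)=18. stock: 34 - 18 = 16. total_sold = 30
  Event 5 (sale 18): sell min(18,16)=16. stock: 16 - 16 = 0. total_sold = 46
  Event 6 (sale 10): sell min(10,0)=0. stock: 0 - 0 = 0. total_sold = 46
  Event 7 (restock 31): 0 + 31 = 31
  Event 8 (adjust +3): 31 + 3 = 34
  Event 9 (sale 4): sell min(4,34)=4. stock: 34 - 4 = 30. total_sold = 50
Final: stock = 30, total_sold = 50

Checking against threshold 9:
  After event 1: stock=27 > 9
  After event 2: stock=26 > 9
  After event 3: stock=34 > 9
  After event 4: stock=16 > 9
  After event 5: stock=0 <= 9 -> ALERT
  After event 6: stock=0 <= 9 -> ALERT
  After event 7: stock=31 > 9
  After event 8: stock=34 > 9
  After event 9: stock=30 > 9
Alert events: [5, 6]. Count = 2

Answer: 2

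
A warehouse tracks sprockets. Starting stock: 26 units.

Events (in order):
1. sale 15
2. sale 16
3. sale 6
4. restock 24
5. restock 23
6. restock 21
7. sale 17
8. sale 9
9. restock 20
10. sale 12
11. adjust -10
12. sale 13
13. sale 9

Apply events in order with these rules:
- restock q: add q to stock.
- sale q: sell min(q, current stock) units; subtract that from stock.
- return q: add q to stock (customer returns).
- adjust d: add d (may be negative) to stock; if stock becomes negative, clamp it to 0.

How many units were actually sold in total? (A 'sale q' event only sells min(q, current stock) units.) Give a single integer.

Answer: 86

Derivation:
Processing events:
Start: stock = 26
  Event 1 (sale 15): sell min(15,26)=15. stock: 26 - 15 = 11. total_sold = 15
  Event 2 (sale 16): sell min(16,11)=11. stock: 11 - 11 = 0. total_sold = 26
  Event 3 (sale 6): sell min(6,0)=0. stock: 0 - 0 = 0. total_sold = 26
  Event 4 (restock 24): 0 + 24 = 24
  Event 5 (restock 23): 24 + 23 = 47
  Event 6 (restock 21): 47 + 21 = 68
  Event 7 (sale 17): sell min(17,68)=17. stock: 68 - 17 = 51. total_sold = 43
  Event 8 (sale 9): sell min(9,51)=9. stock: 51 - 9 = 42. total_sold = 52
  Event 9 (restock 20): 42 + 20 = 62
  Event 10 (sale 12): sell min(12,62)=12. stock: 62 - 12 = 50. total_sold = 64
  Event 11 (adjust -10): 50 + -10 = 40
  Event 12 (sale 13): sell min(13,40)=13. stock: 40 - 13 = 27. total_sold = 77
  Event 13 (sale 9): sell min(9,27)=9. stock: 27 - 9 = 18. total_sold = 86
Final: stock = 18, total_sold = 86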